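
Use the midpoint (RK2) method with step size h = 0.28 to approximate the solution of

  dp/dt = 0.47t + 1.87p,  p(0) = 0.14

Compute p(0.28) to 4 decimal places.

Midpoint: k1 = f(t_n, p_n); k2 = f(t_n + h/2, p_n + (h/2)·k1); p_{n+1} = p_n + h·k2.
t=0.000000, p=0.140000:
  k1 = f(0.000000, 0.140000) = 0.261800
  k2 = f(0.140000, 0.176652) = 0.396139
  p ← 0.140000 + 0.28·0.396139 = 0.250919
p(0.28) ≈ 0.2509

0.2509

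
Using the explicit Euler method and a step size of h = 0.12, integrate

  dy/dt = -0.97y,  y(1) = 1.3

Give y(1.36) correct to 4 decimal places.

0.8968

Euler: y_{n+1} = y_n + h·f(t_n, y_n).
t=1.000000, y=1.300000: f=-1.261000 → y ← 1.300000 + 0.12·(-1.261000) = 1.148680
t=1.120000, y=1.148680: f=-1.114220 → y ← 1.148680 + 0.12·(-1.114220) = 1.014974
t=1.240000, y=1.014974: f=-0.984524 → y ← 1.014974 + 0.12·(-0.984524) = 0.896831
y(1.36) ≈ 0.8968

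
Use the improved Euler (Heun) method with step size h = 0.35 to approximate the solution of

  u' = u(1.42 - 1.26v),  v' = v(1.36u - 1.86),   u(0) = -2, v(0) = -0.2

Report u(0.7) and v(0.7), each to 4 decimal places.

Heun on (u,v): k1 = f(t_n, state_n); k2 = f(t_n + h, state_n + h·k1); state_{n+1} = state_n + (h/2)·(k1 + k2).
0.000000: (-2.000000, -0.200000)
  k1 = (-3.344000, 0.916000)
  predictor → (-3.170400, 0.120600)
  k2 = (-4.020207, -0.744312)
  → (-3.288736, -0.169955)
0.350000: (-3.288736, -0.169955)
  k1 = (-5.374265, 1.076269)
  predictor → (-5.169729, 0.206739)
  k2 = (-5.994344, -1.838085)
  → (-5.278243, -0.303272)
(u(0.7), v(0.7)) ≈ (-5.2782, -0.3033)

-5.2782, -0.3033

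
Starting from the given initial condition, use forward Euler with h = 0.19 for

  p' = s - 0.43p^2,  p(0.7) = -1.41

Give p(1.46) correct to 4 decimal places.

-1.3234

Euler: p_{n+1} = p_n + h·f(s_n, p_n).
s=0.700000, p=-1.410000: f=-0.154883 → p ← -1.410000 + 0.19·(-0.154883) = -1.439428
s=0.890000, p=-1.439428: f=-0.000939 → p ← -1.439428 + 0.19·(-0.000939) = -1.439606
s=1.080000, p=-1.439606: f=0.188840 → p ← -1.439606 + 0.19·0.188840 = -1.403727
s=1.270000, p=-1.403727: f=0.422707 → p ← -1.403727 + 0.19·0.422707 = -1.323412
p(1.46) ≈ -1.3234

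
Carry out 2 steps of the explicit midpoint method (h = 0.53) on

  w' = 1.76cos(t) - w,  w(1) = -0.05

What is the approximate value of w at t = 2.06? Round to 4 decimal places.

Midpoint: k1 = f(t_n, w_n); k2 = f(t_n + h/2, w_n + (h/2)·k1); w_{n+1} = w_n + h·k2.
t=1.000000, w=-0.050000:
  k1 = f(1.000000, -0.050000) = 1.000932
  k2 = f(1.265000, 0.215247) = 0.314606
  w ← -0.050000 + 0.53·0.314606 = 0.116741
t=1.530000, w=0.116741:
  k1 = f(1.530000, 0.116741) = -0.044959
  k2 = f(1.795000, 0.104827) = -0.496128
  w ← 0.116741 + 0.53·(-0.496128) = -0.146207
w(2.06) ≈ -0.1462

-0.1462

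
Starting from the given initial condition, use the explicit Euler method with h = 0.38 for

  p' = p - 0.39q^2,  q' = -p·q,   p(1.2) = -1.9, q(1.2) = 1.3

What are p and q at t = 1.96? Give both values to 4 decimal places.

-4.7067, 4.6821

Euler on (p,q): p_{n+1} = p_n + h·p', q_{n+1} = q_n + h·q'.
1.200000: (-1.900000, 1.300000); f=(-2.559100, 2.470000) → (-2.872458, 2.238600)
1.580000: (-2.872458, 2.238600); f=(-4.826877, 6.430284) → (-4.706671, 4.682108)
(p(1.96), q(1.96)) ≈ (-4.7067, 4.6821)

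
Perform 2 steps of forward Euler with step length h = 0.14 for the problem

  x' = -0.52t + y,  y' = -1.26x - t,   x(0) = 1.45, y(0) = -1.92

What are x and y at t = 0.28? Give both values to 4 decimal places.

Euler on (x,y): x_{n+1} = x_n + h·x', y_{n+1} = y_n + h·y'.
0.000000: (1.450000, -1.920000); f=(-1.920000, -1.827000) → (1.181200, -2.175780)
0.140000: (1.181200, -2.175780); f=(-2.248580, -1.628312) → (0.866399, -2.403744)
(x(0.28), y(0.28)) ≈ (0.8664, -2.4037)

0.8664, -2.4037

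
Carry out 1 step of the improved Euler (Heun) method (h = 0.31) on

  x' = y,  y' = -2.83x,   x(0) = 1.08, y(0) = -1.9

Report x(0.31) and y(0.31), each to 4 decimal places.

Heun on (x,y): k1 = f(s_n, state_n); k2 = f(s_n + h, state_n + h·k1); state_{n+1} = state_n + (h/2)·(k1 + k2).
0.000000: (1.080000, -1.900000)
  k1 = (-1.900000, -3.056400)
  predictor → (0.491000, -2.847484)
  k2 = (-2.847484, -1.389530)
  → (0.344140, -2.589119)
(x(0.31), y(0.31)) ≈ (0.3441, -2.5891)

0.3441, -2.5891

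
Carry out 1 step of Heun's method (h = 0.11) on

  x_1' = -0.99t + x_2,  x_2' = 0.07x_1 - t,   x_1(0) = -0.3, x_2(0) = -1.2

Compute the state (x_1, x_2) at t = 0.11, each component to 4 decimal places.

-0.4381, -1.2089

Heun on (x_1,x_2): k1 = f(t_n, state_n); k2 = f(t_n + h, state_n + h·k1); state_{n+1} = state_n + (h/2)·(k1 + k2).
0.000000: (-0.300000, -1.200000)
  k1 = (-1.200000, -0.021000)
  predictor → (-0.432000, -1.202310)
  k2 = (-1.311210, -0.140240)
  → (-0.438117, -1.208868)
(x_1(0.11), x_2(0.11)) ≈ (-0.4381, -1.2089)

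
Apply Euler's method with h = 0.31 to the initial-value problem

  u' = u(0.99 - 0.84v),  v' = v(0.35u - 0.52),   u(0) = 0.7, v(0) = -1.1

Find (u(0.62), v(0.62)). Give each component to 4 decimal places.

1.7499, -0.9658

Euler on (u,v): u_{n+1} = u_n + h·u', v_{n+1} = v_n + h·v'.
0.000000: (0.700000, -1.100000); f=(1.339800, 0.302500) → (1.115338, -1.006225)
0.310000: (1.115338, -1.006225); f=(2.046901, 0.130439) → (1.749877, -0.965789)
(u(0.62), v(0.62)) ≈ (1.7499, -0.9658)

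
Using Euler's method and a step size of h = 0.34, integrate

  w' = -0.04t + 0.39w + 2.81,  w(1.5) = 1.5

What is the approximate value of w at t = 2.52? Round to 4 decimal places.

Euler: w_{n+1} = w_n + h·f(t_n, w_n).
t=1.500000, w=1.500000: f=3.335000 → w ← 1.500000 + 0.34·3.335000 = 2.633900
t=1.840000, w=2.633900: f=3.763621 → w ← 2.633900 + 0.34·3.763621 = 3.913531
t=2.180000, w=3.913531: f=4.249077 → w ← 3.913531 + 0.34·4.249077 = 5.358217
w(2.52) ≈ 5.3582

5.3582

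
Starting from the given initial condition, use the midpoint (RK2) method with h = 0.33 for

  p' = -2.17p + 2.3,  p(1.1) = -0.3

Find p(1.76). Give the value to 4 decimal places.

0.6629

Midpoint: k1 = f(t_n, p_n); k2 = f(t_n + h/2, p_n + (h/2)·k1); p_{n+1} = p_n + h·k2.
t=1.100000, p=-0.300000:
  k1 = f(1.100000, -0.300000) = 2.951000
  k2 = f(1.265000, 0.186915) = 1.894394
  p ← -0.300000 + 0.33·1.894394 = 0.325150
t=1.430000, p=0.325150:
  k1 = f(1.430000, 0.325150) = 1.594424
  k2 = f(1.595000, 0.588230) = 1.023541
  p ← 0.325150 + 0.33·1.023541 = 0.662919
p(1.76) ≈ 0.6629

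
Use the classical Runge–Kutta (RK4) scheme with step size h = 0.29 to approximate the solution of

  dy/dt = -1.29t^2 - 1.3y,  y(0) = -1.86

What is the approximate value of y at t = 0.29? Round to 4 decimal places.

RK4: k1 = f(t_n, y_n); k2 = f(t_n + h/2, y_n + (h/2)·k1); k3 = f(t_n + h/2, y_n + (h/2)·k2); k4 = f(t_n + h, y_n + h·k3); y_{n+1} = y_n + (h/6)·(k1 + 2k2 + 2k3 + k4).
t=0.000000, y=-1.860000:
  k1 = f(0.000000, -1.860000) = 2.418000
  k2 = f(0.145000, -1.509390) = 1.935085
  k3 = f(0.145000, -1.579413) = 2.026114
  k4 = f(0.290000, -1.272427) = 1.545666
  y ← -1.860000 + (0.29/6)·(k1 + 2k2 + 2k3 + k4) = -1.285507
y(0.29) ≈ -1.2855

-1.2855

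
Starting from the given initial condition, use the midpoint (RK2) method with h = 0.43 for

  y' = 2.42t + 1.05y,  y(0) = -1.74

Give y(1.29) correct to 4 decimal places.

Midpoint: k1 = f(t_n, y_n); k2 = f(t_n + h/2, y_n + (h/2)·k1); y_{n+1} = y_n + h·k2.
t=0.000000, y=-1.740000:
  k1 = f(0.000000, -1.740000) = -1.827000
  k2 = f(0.215000, -2.132805) = -1.719145
  y ← -1.740000 + 0.43·(-1.719145) = -2.479232
t=0.430000, y=-2.479232:
  k1 = f(0.430000, -2.479232) = -1.562594
  k2 = f(0.645000, -2.815190) = -1.395050
  y ← -2.479232 + 0.43·(-1.395050) = -3.079104
t=0.860000, y=-3.079104:
  k1 = f(0.860000, -3.079104) = -1.151859
  k2 = f(1.075000, -3.326754) = -0.891591
  y ← -3.079104 + 0.43·(-0.891591) = -3.462488
y(1.29) ≈ -3.4625

-3.4625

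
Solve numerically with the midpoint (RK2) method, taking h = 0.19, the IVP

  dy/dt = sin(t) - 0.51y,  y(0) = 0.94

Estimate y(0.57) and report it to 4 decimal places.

Midpoint: k1 = f(t_n, y_n); k2 = f(t_n + h/2, y_n + (h/2)·k1); y_{n+1} = y_n + h·k2.
t=0.000000, y=0.940000:
  k1 = f(0.000000, 0.940000) = -0.479400
  k2 = f(0.095000, 0.894457) = -0.361316
  y ← 0.940000 + 0.19·(-0.361316) = 0.871350
t=0.190000, y=0.871350:
  k1 = f(0.190000, 0.871350) = -0.255530
  k2 = f(0.285000, 0.847075) = -0.150851
  y ← 0.871350 + 0.19·(-0.150851) = 0.842688
t=0.380000, y=0.842688:
  k1 = f(0.380000, 0.842688) = -0.058851
  k2 = f(0.475000, 0.837098) = 0.030419
  y ← 0.842688 + 0.19·0.030419 = 0.848468
y(0.57) ≈ 0.8485

0.8485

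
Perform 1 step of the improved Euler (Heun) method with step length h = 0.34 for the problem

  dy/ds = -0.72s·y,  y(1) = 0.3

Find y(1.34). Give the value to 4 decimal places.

0.2261

Heun: k1 = f(s_n, y_n); k2 = f(s_n + h, y_n + h·k1); y_{n+1} = y_n + (h/2)·(k1 + k2).
s=1.000000, y=0.300000:
  k1 = f(1.000000, 0.300000) = -0.216000
  k2 = f(1.340000, 0.226560) = -0.218585
  y ← 0.300000 + (0.34/2)·(-0.216000 + (-0.218585)) = 0.226121
y(1.34) ≈ 0.2261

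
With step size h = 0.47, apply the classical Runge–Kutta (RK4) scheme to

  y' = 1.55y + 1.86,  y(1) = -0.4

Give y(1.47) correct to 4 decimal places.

RK4: k1 = f(x_n, y_n); k2 = f(x_n + h/2, y_n + (h/2)·k1); k3 = f(x_n + h/2, y_n + (h/2)·k2); k4 = f(x_n + h, y_n + h·k3); y_{n+1} = y_n + (h/6)·(k1 + 2k2 + 2k3 + k4).
x=1.000000, y=-0.400000:
  k1 = f(1.000000, -0.400000) = 1.240000
  k2 = f(1.235000, -0.108600) = 1.691670
  k3 = f(1.235000, -0.002458) = 1.856191
  k4 = f(1.470000, 0.472410) = 2.592235
  y ← -0.400000 + (0.47/6)·(k1 + 2k2 + 2k3 + k4) = 0.456023
y(1.47) ≈ 0.4560

0.4560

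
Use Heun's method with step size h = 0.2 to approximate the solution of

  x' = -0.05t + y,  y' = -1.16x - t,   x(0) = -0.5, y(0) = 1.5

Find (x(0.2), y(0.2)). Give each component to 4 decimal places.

Heun on (x,y): k1 = f(t_n, state_n); k2 = f(t_n + h, state_n + h·k1); state_{n+1} = state_n + (h/2)·(k1 + k2).
0.000000: (-0.500000, 1.500000)
  k1 = (1.500000, 0.580000)
  predictor → (-0.200000, 1.616000)
  k2 = (1.606000, 0.032000)
  → (-0.189400, 1.561200)
(x(0.2), y(0.2)) ≈ (-0.1894, 1.5612)

-0.1894, 1.5612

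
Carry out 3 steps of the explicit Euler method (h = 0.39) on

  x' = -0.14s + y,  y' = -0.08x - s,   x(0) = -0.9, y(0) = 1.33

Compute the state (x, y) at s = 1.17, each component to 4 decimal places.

0.5594, 0.9097

Euler on (x,y): x_{n+1} = x_n + h·x', y_{n+1} = y_n + h·y'.
0.000000: (-0.900000, 1.330000); f=(1.330000, 0.072000) → (-0.381300, 1.358080)
0.390000: (-0.381300, 1.358080); f=(1.303480, -0.359496) → (0.127057, 1.217877)
0.780000: (0.127057, 1.217877); f=(1.108677, -0.790165) → (0.559441, 0.909712)
(x(1.17), y(1.17)) ≈ (0.5594, 0.9097)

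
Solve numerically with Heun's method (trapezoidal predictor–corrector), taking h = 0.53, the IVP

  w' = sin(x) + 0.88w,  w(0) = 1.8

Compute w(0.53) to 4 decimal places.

Heun: k1 = f(x_n, w_n); k2 = f(x_n + h, w_n + h·k1); w_{n+1} = w_n + (h/2)·(k1 + k2).
x=0.000000, w=1.800000:
  k1 = f(0.000000, 1.800000) = 1.584000
  k2 = f(0.530000, 2.639520) = 2.828311
  w ← 1.800000 + (0.53/2)·(1.584000 + 2.828311) = 2.969262
w(0.53) ≈ 2.9693

2.9693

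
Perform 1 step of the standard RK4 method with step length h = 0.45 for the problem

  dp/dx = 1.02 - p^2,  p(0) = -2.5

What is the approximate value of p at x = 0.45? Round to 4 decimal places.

-25.0645

RK4: k1 = f(x_n, p_n); k2 = f(x_n + h/2, p_n + (h/2)·k1); k3 = f(x_n + h/2, p_n + (h/2)·k2); k4 = f(x_n + h, p_n + h·k3); p_{n+1} = p_n + (h/6)·(k1 + 2k2 + 2k3 + k4).
x=0.000000, p=-2.500000:
  k1 = f(0.000000, -2.500000) = -5.230000
  k2 = f(0.225000, -3.676750) = -12.498491
  k3 = f(0.225000, -5.312160) = -27.199048
  k4 = f(0.450000, -14.739572) = -216.234969
  p ← -2.500000 + (0.45/6)·(k1 + 2k2 + 2k3 + k4) = -25.064503
p(0.45) ≈ -25.0645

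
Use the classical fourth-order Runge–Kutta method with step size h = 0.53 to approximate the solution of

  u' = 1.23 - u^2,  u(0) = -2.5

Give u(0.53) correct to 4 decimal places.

-51.6501

RK4: k1 = f(s_n, u_n); k2 = f(s_n + h/2, u_n + (h/2)·k1); k3 = f(s_n + h/2, u_n + (h/2)·k2); k4 = f(s_n + h, u_n + h·k3); u_{n+1} = u_n + (h/6)·(k1 + 2k2 + 2k3 + k4).
s=0.000000, u=-2.500000:
  k1 = f(0.000000, -2.500000) = -5.020000
  k2 = f(0.265000, -3.830300) = -13.441198
  k3 = f(0.265000, -6.061917) = -35.516844
  k4 = f(0.530000, -21.323927) = -453.479870
  u ← -2.500000 + (0.53/6)·(k1 + 2k2 + 2k3 + k4) = -51.650076
u(0.53) ≈ -51.6501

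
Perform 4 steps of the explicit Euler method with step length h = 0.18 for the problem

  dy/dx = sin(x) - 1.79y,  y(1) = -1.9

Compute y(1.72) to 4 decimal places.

Euler: y_{n+1} = y_n + h·f(x_n, y_n).
x=1.000000, y=-1.900000: f=4.242471 → y ← -1.900000 + 0.18·4.242471 = -1.136355
x=1.180000, y=-1.136355: f=2.958682 → y ← -1.136355 + 0.18·2.958682 = -0.603792
x=1.360000, y=-0.603792: f=2.058653 → y ← -0.603792 + 0.18·2.058653 = -0.233235
x=1.540000, y=-0.233235: f=1.417016 → y ← -0.233235 + 0.18·1.417016 = 0.021828
y(1.72) ≈ 0.0218

0.0218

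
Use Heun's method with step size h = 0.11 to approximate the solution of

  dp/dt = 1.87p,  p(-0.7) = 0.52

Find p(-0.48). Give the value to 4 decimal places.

0.7827

Heun: k1 = f(t_n, p_n); k2 = f(t_n + h, p_n + h·k1); p_{n+1} = p_n + (h/2)·(k1 + k2).
t=-0.700000, p=0.520000:
  k1 = f(-0.700000, 0.520000) = 0.972400
  k2 = f(-0.590000, 0.626964) = 1.172423
  p ← 0.520000 + (0.11/2)·(0.972400 + 1.172423) = 0.637965
t=-0.590000, p=0.637965:
  k1 = f(-0.590000, 0.637965) = 1.192995
  k2 = f(-0.480000, 0.769195) = 1.438394
  p ← 0.637965 + (0.11/2)·(1.192995 + 1.438394) = 0.782692
p(-0.48) ≈ 0.7827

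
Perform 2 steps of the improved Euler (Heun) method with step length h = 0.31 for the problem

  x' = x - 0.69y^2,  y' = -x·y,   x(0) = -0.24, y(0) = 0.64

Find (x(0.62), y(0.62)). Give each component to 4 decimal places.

Heun on (x,y): k1 = f(t_n, state_n); k2 = f(t_n + h, state_n + h·k1); state_{n+1} = state_n + (h/2)·(k1 + k2).
0.000000: (-0.240000, 0.640000)
  k1 = (-0.522624, 0.153600)
  predictor → (-0.402013, 0.687616)
  k2 = (-0.728256, 0.276431)
  → (-0.433886, 0.706655)
0.310000: (-0.433886, 0.706655)
  k1 = (-0.778446, 0.306608)
  predictor → (-0.675205, 0.801703)
  k2 = (-1.118687, 0.541314)
  → (-0.727942, 0.838083)
(x(0.62), y(0.62)) ≈ (-0.7279, 0.8381)

-0.7279, 0.8381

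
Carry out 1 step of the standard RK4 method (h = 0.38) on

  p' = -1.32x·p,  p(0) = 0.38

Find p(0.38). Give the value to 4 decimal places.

0.3455

RK4: k1 = f(x_n, p_n); k2 = f(x_n + h/2, p_n + (h/2)·k1); k3 = f(x_n + h/2, p_n + (h/2)·k2); k4 = f(x_n + h, p_n + h·k3); p_{n+1} = p_n + (h/6)·(k1 + 2k2 + 2k3 + k4).
x=0.000000, p=0.380000:
  k1 = f(0.000000, 0.380000) = 0.000000
  k2 = f(0.190000, 0.380000) = -0.095304
  k3 = f(0.190000, 0.361892) = -0.090763
  k4 = f(0.380000, 0.345510) = -0.173308
  p ← 0.380000 + (0.38/6)·(k1 + 2k2 + 2k3 + k4) = 0.345455
p(0.38) ≈ 0.3455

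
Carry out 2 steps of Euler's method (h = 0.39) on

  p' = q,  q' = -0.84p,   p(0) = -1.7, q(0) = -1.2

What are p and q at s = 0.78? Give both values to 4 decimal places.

Euler on (p,q): p_{n+1} = p_n + h·p', q_{n+1} = q_n + h·q'.
0.000000: (-1.700000, -1.200000); f=(-1.200000, 1.428000) → (-2.168000, -0.643080)
0.390000: (-2.168000, -0.643080); f=(-0.643080, 1.821120) → (-2.418801, 0.067157)
(p(0.78), q(0.78)) ≈ (-2.4188, 0.0672)

-2.4188, 0.0672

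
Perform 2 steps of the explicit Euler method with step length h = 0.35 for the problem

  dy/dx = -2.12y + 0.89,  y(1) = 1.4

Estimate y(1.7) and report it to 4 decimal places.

Euler: y_{n+1} = y_n + h·f(x_n, y_n).
x=1.000000, y=1.400000: f=-2.078000 → y ← 1.400000 + 0.35·(-2.078000) = 0.672700
x=1.350000, y=0.672700: f=-0.536124 → y ← 0.672700 + 0.35·(-0.536124) = 0.485057
y(1.7) ≈ 0.4851

0.4851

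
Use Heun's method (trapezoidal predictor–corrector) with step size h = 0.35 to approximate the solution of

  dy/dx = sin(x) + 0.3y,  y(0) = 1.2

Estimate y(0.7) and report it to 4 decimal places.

1.7256

Heun: k1 = f(x_n, y_n); k2 = f(x_n + h, y_n + h·k1); y_{n+1} = y_n + (h/2)·(k1 + k2).
x=0.000000, y=1.200000:
  k1 = f(0.000000, 1.200000) = 0.360000
  k2 = f(0.350000, 1.326000) = 0.740698
  y ← 1.200000 + (0.35/2)·(0.360000 + 0.740698) = 1.392622
x=0.350000, y=1.392622:
  k1 = f(0.350000, 1.392622) = 0.760684
  k2 = f(0.700000, 1.658862) = 1.141876
  y ← 1.392622 + (0.35/2)·(0.760684 + 1.141876) = 1.725570
y(0.7) ≈ 1.7256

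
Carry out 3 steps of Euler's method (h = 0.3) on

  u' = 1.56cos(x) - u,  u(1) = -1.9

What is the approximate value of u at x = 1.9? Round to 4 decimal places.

Euler: u_{n+1} = u_n + h·f(x_n, u_n).
x=1.000000, u=-1.900000: f=2.742872 → u ← -1.900000 + 0.3·2.742872 = -1.077139
x=1.300000, u=-1.077139: f=1.494437 → u ← -1.077139 + 0.3·1.494437 = -0.628808
x=1.600000, u=-0.628808: f=0.583256 → u ← -0.628808 + 0.3·0.583256 = -0.453831
u(1.9) ≈ -0.4538

-0.4538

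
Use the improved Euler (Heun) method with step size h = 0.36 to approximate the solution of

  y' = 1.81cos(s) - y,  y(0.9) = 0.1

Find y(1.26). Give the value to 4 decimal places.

Heun: k1 = f(s_n, y_n); k2 = f(s_n + h, y_n + h·k1); y_{n+1} = y_n + (h/2)·(k1 + k2).
s=0.900000, y=0.100000:
  k1 = f(0.900000, 0.100000) = 1.025114
  k2 = f(1.260000, 0.469041) = 0.084488
  y ← 0.100000 + (0.36/2)·(1.025114 + 0.084488) = 0.299728
y(1.26) ≈ 0.2997

0.2997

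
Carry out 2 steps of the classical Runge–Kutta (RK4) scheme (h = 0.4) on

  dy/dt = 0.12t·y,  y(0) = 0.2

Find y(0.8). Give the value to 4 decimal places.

RK4: k1 = f(t_n, y_n); k2 = f(t_n + h/2, y_n + (h/2)·k1); k3 = f(t_n + h/2, y_n + (h/2)·k2); k4 = f(t_n + h, y_n + h·k3); y_{n+1} = y_n + (h/6)·(k1 + 2k2 + 2k3 + k4).
t=0.000000, y=0.200000:
  k1 = f(0.000000, 0.200000) = 0.000000
  k2 = f(0.200000, 0.200000) = 0.004800
  k3 = f(0.200000, 0.200960) = 0.004823
  k4 = f(0.400000, 0.201929) = 0.009693
  y ← 0.200000 + (0.4/6)·(k1 + 2k2 + 2k3 + k4) = 0.201929
t=0.400000, y=0.201929:
  k1 = f(0.400000, 0.201929) = 0.009693
  k2 = f(0.600000, 0.203868) = 0.014678
  k3 = f(0.600000, 0.204865) = 0.014750
  k4 = f(0.800000, 0.207829) = 0.019952
  y ← 0.201929 + (0.4/6)·(k1 + 2k2 + 2k3 + k4) = 0.207829
y(0.8) ≈ 0.2078

0.2078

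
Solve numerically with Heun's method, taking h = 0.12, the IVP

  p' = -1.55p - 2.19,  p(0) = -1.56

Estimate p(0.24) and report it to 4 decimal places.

-1.5146

Heun: k1 = f(x_n, p_n); k2 = f(x_n + h, p_n + h·k1); p_{n+1} = p_n + (h/2)·(k1 + k2).
x=0.000000, p=-1.560000:
  k1 = f(0.000000, -1.560000) = 0.228000
  k2 = f(0.120000, -1.532640) = 0.185592
  p ← -1.560000 + (0.12/2)·(0.228000 + 0.185592) = -1.535184
x=0.120000, p=-1.535184:
  k1 = f(0.120000, -1.535184) = 0.189536
  k2 = f(0.240000, -1.512440) = 0.154282
  p ← -1.535184 + (0.12/2)·(0.189536 + 0.154282) = -1.514555
p(0.24) ≈ -1.5146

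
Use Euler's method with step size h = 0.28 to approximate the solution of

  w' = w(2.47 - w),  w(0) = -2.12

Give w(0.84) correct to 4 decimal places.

-86.0366

Euler: w_{n+1} = w_n + h·f(t_n, w_n).
t=0.000000, w=-2.120000: f=-9.730800 → w ← -2.120000 + 0.28·(-9.730800) = -4.844624
t=0.280000, w=-4.844624: f=-35.436603 → w ← -4.844624 + 0.28·(-35.436603) = -14.766873
t=0.560000, w=-14.766873: f=-254.534709 → w ← -14.766873 + 0.28·(-254.534709) = -86.036591
w(0.84) ≈ -86.0366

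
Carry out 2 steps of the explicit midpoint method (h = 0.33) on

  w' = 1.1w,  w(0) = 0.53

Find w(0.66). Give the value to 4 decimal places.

Midpoint: k1 = f(s_n, w_n); k2 = f(s_n + h/2, w_n + (h/2)·k1); w_{n+1} = w_n + h·k2.
s=0.000000, w=0.530000:
  k1 = f(0.000000, 0.530000) = 0.583000
  k2 = f(0.165000, 0.626195) = 0.688815
  w ← 0.530000 + 0.33·0.688815 = 0.757309
s=0.330000, w=0.757309:
  k1 = f(0.330000, 0.757309) = 0.833040
  k2 = f(0.495000, 0.894760) = 0.984236
  w ← 0.757309 + 0.33·0.984236 = 1.082107
w(0.66) ≈ 1.0821

1.0821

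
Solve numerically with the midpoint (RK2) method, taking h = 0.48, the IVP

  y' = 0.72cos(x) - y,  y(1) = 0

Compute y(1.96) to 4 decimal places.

Midpoint: k1 = f(x_n, y_n); k2 = f(x_n + h/2, y_n + (h/2)·k1); y_{n+1} = y_n + h·k2.
x=1.000000, y=0.000000:
  k1 = f(1.000000, 0.000000) = 0.389018
  k2 = f(1.240000, 0.093364) = 0.140489
  y ← 0.000000 + 0.48·0.140489 = 0.067435
x=1.480000, y=0.067435:
  k1 = f(1.480000, 0.067435) = -0.002151
  k2 = f(1.720000, 0.066918) = -0.173947
  y ← 0.067435 + 0.48·(-0.173947) = -0.016060
y(1.96) ≈ -0.0161

-0.0161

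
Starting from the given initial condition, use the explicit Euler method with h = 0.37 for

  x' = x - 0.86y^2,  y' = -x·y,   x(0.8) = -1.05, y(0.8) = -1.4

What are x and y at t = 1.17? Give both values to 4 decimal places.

-2.0622, -1.9439

Euler on (x,y): x_{n+1} = x_n + h·x', y_{n+1} = y_n + h·y'.
0.800000: (-1.050000, -1.400000); f=(-2.735600, -1.470000) → (-2.062172, -1.943900)
(x(1.17), y(1.17)) ≈ (-2.0622, -1.9439)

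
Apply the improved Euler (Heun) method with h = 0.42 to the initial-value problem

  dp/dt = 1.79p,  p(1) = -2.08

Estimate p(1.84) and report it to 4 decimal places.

-8.6087

Heun: k1 = f(t_n, p_n); k2 = f(t_n + h, p_n + h·k1); p_{n+1} = p_n + (h/2)·(k1 + k2).
t=1.000000, p=-2.080000:
  k1 = f(1.000000, -2.080000) = -3.723200
  k2 = f(1.420000, -3.643744) = -6.522302
  p ← -2.080000 + (0.42/2)·(-3.723200 + (-6.522302)) = -4.231555
t=1.420000, p=-4.231555:
  k1 = f(1.420000, -4.231555) = -7.574484
  k2 = f(1.840000, -7.412839) = -13.268981
  p ← -4.231555 + (0.42/2)·(-7.574484 + (-13.268981)) = -8.608683
p(1.84) ≈ -8.6087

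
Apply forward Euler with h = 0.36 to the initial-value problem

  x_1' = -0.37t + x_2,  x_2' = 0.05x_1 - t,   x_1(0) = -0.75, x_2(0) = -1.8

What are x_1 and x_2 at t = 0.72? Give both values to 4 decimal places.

-2.0988, -1.9683

Euler on (x_1,x_2): x_1_{n+1} = x_1_n + h·x_1', x_2_{n+1} = x_2_n + h·x_2'.
0.000000: (-0.750000, -1.800000); f=(-1.800000, -0.037500) → (-1.398000, -1.813500)
0.360000: (-1.398000, -1.813500); f=(-1.946700, -0.429900) → (-2.098812, -1.968264)
(x_1(0.72), x_2(0.72)) ≈ (-2.0988, -1.9683)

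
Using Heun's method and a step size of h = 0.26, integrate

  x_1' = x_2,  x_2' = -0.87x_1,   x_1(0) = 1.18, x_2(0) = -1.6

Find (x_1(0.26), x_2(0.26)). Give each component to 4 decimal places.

Heun on (x_1,x_2): k1 = f(x_n, state_n); k2 = f(x_n + h, state_n + h·k1); state_{n+1} = state_n + (h/2)·(k1 + k2).
0.000000: (1.180000, -1.600000)
  k1 = (-1.600000, -1.026600)
  predictor → (0.764000, -1.866916)
  k2 = (-1.866916, -0.664680)
  → (0.729301, -1.819866)
(x_1(0.26), x_2(0.26)) ≈ (0.7293, -1.8199)

0.7293, -1.8199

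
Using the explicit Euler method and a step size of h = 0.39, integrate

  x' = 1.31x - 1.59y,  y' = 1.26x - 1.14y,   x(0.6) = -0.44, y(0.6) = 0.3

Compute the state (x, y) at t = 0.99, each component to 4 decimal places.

Euler on (x,y): x_{n+1} = x_n + h·x', y_{n+1} = y_n + h·y'.
0.600000: (-0.440000, 0.300000); f=(-1.053400, -0.896400) → (-0.850826, -0.049596)
(x(0.99), y(0.99)) ≈ (-0.8508, -0.0496)

-0.8508, -0.0496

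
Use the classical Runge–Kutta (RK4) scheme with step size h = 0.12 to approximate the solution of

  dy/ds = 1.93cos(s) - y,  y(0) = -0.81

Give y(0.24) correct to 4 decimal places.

RK4: k1 = f(s_n, y_n); k2 = f(s_n + h/2, y_n + (h/2)·k1); k3 = f(s_n + h/2, y_n + (h/2)·k2); k4 = f(s_n + h, y_n + h·k3); y_{n+1} = y_n + (h/6)·(k1 + 2k2 + 2k3 + k4).
s=0.000000, y=-0.810000:
  k1 = f(0.000000, -0.810000) = 2.740000
  k2 = f(0.060000, -0.645600) = 2.572127
  k3 = f(0.060000, -0.655672) = 2.582199
  k4 = f(0.120000, -0.500136) = 2.416257
  y ← -0.810000 + (0.12/6)·(k1 + 2k2 + 2k3 + k4) = -0.500702
s=0.120000, y=-0.500702:
  k1 = f(0.120000, -0.500702) = 2.416822
  k2 = f(0.180000, -0.355692) = 2.254511
  k3 = f(0.180000, -0.365431) = 2.264249
  k4 = f(0.240000, -0.228992) = 2.103674
  y ← -0.500702 + (0.12/6)·(k1 + 2k2 + 2k3 + k4) = -0.229541
y(0.24) ≈ -0.2295

-0.2295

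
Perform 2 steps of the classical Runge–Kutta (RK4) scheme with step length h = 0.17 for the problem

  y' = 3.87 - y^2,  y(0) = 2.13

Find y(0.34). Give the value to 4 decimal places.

RK4: k1 = f(s_n, y_n); k2 = f(s_n + h/2, y_n + (h/2)·k1); k3 = f(s_n + h/2, y_n + (h/2)·k2); k4 = f(s_n + h, y_n + h·k3); y_{n+1} = y_n + (h/6)·(k1 + 2k2 + 2k3 + k4).
s=0.000000, y=2.130000:
  k1 = f(0.000000, 2.130000) = -0.666900
  k2 = f(0.085000, 2.073313) = -0.428629
  k3 = f(0.085000, 2.093567) = -0.513021
  k4 = f(0.170000, 2.042786) = -0.302976
  y ← 2.130000 + (0.17/6)·(k1 + 2k2 + 2k3 + k4) = 2.049160
s=0.170000, y=2.049160:
  k1 = f(0.170000, 2.049160) = -0.329057
  k2 = f(0.255000, 2.021190) = -0.215210
  k3 = f(0.255000, 2.030867) = -0.254422
  k4 = f(0.340000, 2.005908) = -0.153668
  y ← 2.049160 + (0.17/6)·(k1 + 2k2 + 2k3 + k4) = 2.008870
y(0.34) ≈ 2.0089

2.0089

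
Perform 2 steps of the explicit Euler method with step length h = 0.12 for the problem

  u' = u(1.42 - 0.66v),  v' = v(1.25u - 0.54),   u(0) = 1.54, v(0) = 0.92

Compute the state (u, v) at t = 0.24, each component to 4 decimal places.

Euler on (u,v): u_{n+1} = u_n + h·u', v_{n+1} = v_n + h·v'.
0.000000: (1.540000, 0.920000); f=(1.251712, 1.274200) → (1.690205, 1.072904)
0.120000: (1.690205, 1.072904); f=(1.203229, 1.687417) → (1.834593, 1.275394)
(u(0.24), v(0.24)) ≈ (1.8346, 1.2754)

1.8346, 1.2754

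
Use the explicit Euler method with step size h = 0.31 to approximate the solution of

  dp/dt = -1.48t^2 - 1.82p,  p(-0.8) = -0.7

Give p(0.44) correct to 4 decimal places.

-0.0847

Euler: p_{n+1} = p_n + h·f(t_n, p_n).
t=-0.800000, p=-0.700000: f=0.326800 → p ← -0.700000 + 0.31·0.326800 = -0.598692
t=-0.490000, p=-0.598692: f=0.734271 → p ← -0.598692 + 0.31·0.734271 = -0.371068
t=-0.180000, p=-0.371068: f=0.627391 → p ← -0.371068 + 0.31·0.627391 = -0.176576
t=0.130000, p=-0.176576: f=0.296357 → p ← -0.176576 + 0.31·0.296357 = -0.084706
p(0.44) ≈ -0.0847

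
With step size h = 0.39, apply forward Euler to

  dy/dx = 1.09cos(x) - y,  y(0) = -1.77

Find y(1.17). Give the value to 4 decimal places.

0.2985

Euler: y_{n+1} = y_n + h·f(x_n, y_n).
x=0.000000, y=-1.770000: f=2.860000 → y ← -1.770000 + 0.39·2.860000 = -0.654600
x=0.390000, y=-0.654600: f=1.662751 → y ← -0.654600 + 0.39·1.662751 = -0.006127
x=0.780000, y=-0.006127: f=0.781023 → y ← -0.006127 + 0.39·0.781023 = 0.298472
y(1.17) ≈ 0.2985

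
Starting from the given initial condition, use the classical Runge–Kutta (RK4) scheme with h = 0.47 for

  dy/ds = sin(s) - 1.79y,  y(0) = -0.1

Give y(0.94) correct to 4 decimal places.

0.2295

RK4: k1 = f(s_n, y_n); k2 = f(s_n + h/2, y_n + (h/2)·k1); k3 = f(s_n + h/2, y_n + (h/2)·k2); k4 = f(s_n + h, y_n + h·k3); y_{n+1} = y_n + (h/6)·(k1 + 2k2 + 2k3 + k4).
s=0.000000, y=-0.100000:
  k1 = f(0.000000, -0.100000) = 0.179000
  k2 = f(0.235000, -0.057935) = 0.336547
  k3 = f(0.235000, -0.020912) = 0.270275
  k4 = f(0.470000, 0.027029) = 0.404504
  y ← -0.100000 + (0.47/6)·(k1 + 2k2 + 2k3 + k4) = 0.040776
s=0.470000, y=0.040776:
  k1 = f(0.470000, 0.040776) = 0.379896
  k2 = f(0.705000, 0.130052) = 0.415240
  k3 = f(0.705000, 0.138358) = 0.400373
  k4 = f(0.940000, 0.228952) = 0.397734
  y ← 0.040776 + (0.47/6)·(k1 + 2k2 + 2k3 + k4) = 0.229470
y(0.94) ≈ 0.2295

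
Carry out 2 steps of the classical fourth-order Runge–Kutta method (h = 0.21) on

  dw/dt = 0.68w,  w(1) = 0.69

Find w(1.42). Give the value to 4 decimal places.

RK4: k1 = f(t_n, w_n); k2 = f(t_n + h/2, w_n + (h/2)·k1); k3 = f(t_n + h/2, w_n + (h/2)·k2); k4 = f(t_n + h, w_n + h·k3); w_{n+1} = w_n + (h/6)·(k1 + 2k2 + 2k3 + k4).
t=1.000000, w=0.690000:
  k1 = f(1.000000, 0.690000) = 0.469200
  k2 = f(1.105000, 0.739266) = 0.502701
  k3 = f(1.105000, 0.742784) = 0.505093
  k4 = f(1.210000, 0.796069) = 0.541327
  w ← 0.690000 + (0.21/6)·(k1 + 2k2 + 2k3 + k4) = 0.795914
t=1.210000, w=0.795914:
  k1 = f(1.210000, 0.795914) = 0.541222
  k2 = f(1.315000, 0.852742) = 0.579865
  k3 = f(1.315000, 0.856800) = 0.582624
  k4 = f(1.420000, 0.918265) = 0.624420
  w ← 0.795914 + (0.21/6)·(k1 + 2k2 + 2k3 + k4) = 0.918086
w(1.42) ≈ 0.9181

0.9181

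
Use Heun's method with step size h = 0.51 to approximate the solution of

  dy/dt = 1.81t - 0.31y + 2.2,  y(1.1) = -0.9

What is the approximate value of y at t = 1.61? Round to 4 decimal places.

1.4349

Heun: k1 = f(t_n, y_n); k2 = f(t_n + h, y_n + h·k1); y_{n+1} = y_n + (h/2)·(k1 + k2).
t=1.100000, y=-0.900000:
  k1 = f(1.100000, -0.900000) = 4.470000
  k2 = f(1.610000, 1.379700) = 4.686393
  y ← -0.900000 + (0.51/2)·(4.470000 + 4.686393) = 1.434880
y(1.61) ≈ 1.4349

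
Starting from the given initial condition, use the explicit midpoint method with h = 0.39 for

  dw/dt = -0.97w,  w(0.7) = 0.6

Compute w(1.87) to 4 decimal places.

0.1999

Midpoint: k1 = f(t_n, w_n); k2 = f(t_n + h/2, w_n + (h/2)·k1); w_{n+1} = w_n + h·k2.
t=0.700000, w=0.600000:
  k1 = f(0.700000, 0.600000) = -0.582000
  k2 = f(0.895000, 0.486510) = -0.471915
  w ← 0.600000 + 0.39·(-0.471915) = 0.415953
t=1.090000, w=0.415953:
  k1 = f(1.090000, 0.415953) = -0.403475
  k2 = f(1.285000, 0.337276) = -0.327157
  w ← 0.415953 + 0.39·(-0.327157) = 0.288362
t=1.480000, w=0.288362:
  k1 = f(1.480000, 0.288362) = -0.279711
  k2 = f(1.675000, 0.233818) = -0.226804
  w ← 0.288362 + 0.39·(-0.226804) = 0.199908
w(1.87) ≈ 0.1999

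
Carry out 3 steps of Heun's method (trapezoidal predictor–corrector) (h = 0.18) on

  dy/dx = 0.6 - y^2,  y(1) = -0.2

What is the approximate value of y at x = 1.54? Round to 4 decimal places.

0.1174

Heun: k1 = f(x_n, y_n); k2 = f(x_n + h, y_n + h·k1); y_{n+1} = y_n + (h/2)·(k1 + k2).
x=1.000000, y=-0.200000:
  k1 = f(1.000000, -0.200000) = 0.560000
  k2 = f(1.180000, -0.099200) = 0.590159
  y ← -0.200000 + (0.18/2)·(0.560000 + 0.590159) = -0.096486
x=1.180000, y=-0.096486:
  k1 = f(1.180000, -0.096486) = 0.590691
  k2 = f(1.360000, 0.009839) = 0.599903
  y ← -0.096486 + (0.18/2)·(0.590691 + 0.599903) = 0.010668
x=1.360000, y=0.010668:
  k1 = f(1.360000, 0.010668) = 0.599886
  k2 = f(1.540000, 0.118647) = 0.585923
  y ← 0.010668 + (0.18/2)·(0.599886 + 0.585923) = 0.117391
y(1.54) ≈ 0.1174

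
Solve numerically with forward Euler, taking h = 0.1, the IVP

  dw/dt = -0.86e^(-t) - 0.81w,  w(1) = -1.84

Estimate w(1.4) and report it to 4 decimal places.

Euler: w_{n+1} = w_n + h·f(t_n, w_n).
t=1.000000, w=-1.840000: f=1.174024 → w ← -1.840000 + 0.1·1.174024 = -1.722598
t=1.100000, w=-1.722598: f=1.109035 → w ← -1.722598 + 0.1·1.109035 = -1.611694
t=1.200000, w=-1.611694: f=1.046445 → w ← -1.611694 + 0.1·1.046445 = -1.507050
t=1.300000, w=-1.507050: f=0.986333 → w ← -1.507050 + 0.1·0.986333 = -1.408416
w(1.4) ≈ -1.4084

-1.4084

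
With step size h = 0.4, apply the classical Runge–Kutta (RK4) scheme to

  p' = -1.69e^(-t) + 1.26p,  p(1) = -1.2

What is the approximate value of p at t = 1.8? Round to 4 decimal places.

-3.9171

RK4: k1 = f(t_n, p_n); k2 = f(t_n + h/2, p_n + (h/2)·k1); k3 = f(t_n + h/2, p_n + (h/2)·k2); k4 = f(t_n + h, p_n + h·k3); p_{n+1} = p_n + (h/6)·(k1 + 2k2 + 2k3 + k4).
t=1.000000, p=-1.200000:
  k1 = f(1.000000, -1.200000) = -2.133716
  k2 = f(1.200000, -1.626743) = -2.558715
  k3 = f(1.200000, -1.711743) = -2.665814
  k4 = f(1.400000, -2.266326) = -3.272319
  p ← -1.200000 + (0.4/6)·(k1 + 2k2 + 2k3 + k4) = -2.257006
t=1.400000, p=-2.257006:
  k1 = f(1.400000, -2.257006) = -3.260577
  k2 = f(1.600000, -2.909122) = -4.006698
  k3 = f(1.600000, -3.058346) = -4.194721
  k4 = f(1.800000, -3.934895) = -5.237322
  p ← -2.257006 + (0.4/6)·(k1 + 2k2 + 2k3 + k4) = -3.917055
p(1.8) ≈ -3.9171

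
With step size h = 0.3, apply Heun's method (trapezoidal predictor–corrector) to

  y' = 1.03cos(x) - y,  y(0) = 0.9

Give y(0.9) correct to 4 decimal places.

Heun: k1 = f(x_n, y_n); k2 = f(x_n + h, y_n + h·k1); y_{n+1} = y_n + (h/2)·(k1 + k2).
x=0.000000, y=0.900000:
  k1 = f(0.000000, 0.900000) = 0.130000
  k2 = f(0.300000, 0.939000) = 0.044997
  y ← 0.900000 + (0.3/2)·(0.130000 + 0.044997) = 0.926249
x=0.300000, y=0.926249:
  k1 = f(0.300000, 0.926249) = 0.057747
  k2 = f(0.600000, 0.943574) = -0.093478
  y ← 0.926249 + (0.3/2)·(0.057747 + (-0.093478)) = 0.920890
x=0.600000, y=0.920890:
  k1 = f(0.600000, 0.920890) = -0.070794
  k2 = f(0.900000, 0.899652) = -0.259393
  y ← 0.920890 + (0.3/2)·(-0.070794 + (-0.259393)) = 0.871362
y(0.9) ≈ 0.8714

0.8714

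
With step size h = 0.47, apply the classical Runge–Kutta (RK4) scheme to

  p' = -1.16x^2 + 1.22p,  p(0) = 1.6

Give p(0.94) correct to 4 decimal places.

RK4: k1 = f(x_n, p_n); k2 = f(x_n + h/2, p_n + (h/2)·k1); k3 = f(x_n + h/2, p_n + (h/2)·k2); k4 = f(x_n + h, p_n + h·k3); p_{n+1} = p_n + (h/6)·(k1 + 2k2 + 2k3 + k4).
x=0.000000, p=1.600000:
  k1 = f(0.000000, 1.600000) = 1.952000
  k2 = f(0.235000, 2.058720) = 2.447577
  k3 = f(0.235000, 2.175181) = 2.589659
  k4 = f(0.470000, 2.817140) = 3.180667
  p ← 1.600000 + (0.47/6)·(k1 + 2k2 + 2k3 + k4) = 2.791226
x=0.470000, p=2.791226:
  k1 = f(0.470000, 2.791226) = 3.149052
  k2 = f(0.705000, 3.531253) = 3.731580
  k3 = f(0.705000, 3.668147) = 3.898591
  k4 = f(0.940000, 4.623564) = 4.615772
  p ← 2.791226 + (0.47/6)·(k1 + 2k2 + 2k3 + k4) = 4.594864
p(0.94) ≈ 4.5949

4.5949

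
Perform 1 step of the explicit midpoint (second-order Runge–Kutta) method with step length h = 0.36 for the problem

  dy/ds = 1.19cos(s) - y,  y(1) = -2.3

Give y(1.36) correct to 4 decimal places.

-1.4995

Midpoint: k1 = f(s_n, y_n); k2 = f(s_n + h/2, y_n + (h/2)·k1); y_{n+1} = y_n + h·k2.
s=1.000000, y=-2.300000:
  k1 = f(1.000000, -2.300000) = 2.942960
  k2 = f(1.180000, -1.770267) = 2.223568
  y ← -2.300000 + 0.36·2.223568 = -1.499516
y(1.36) ≈ -1.4995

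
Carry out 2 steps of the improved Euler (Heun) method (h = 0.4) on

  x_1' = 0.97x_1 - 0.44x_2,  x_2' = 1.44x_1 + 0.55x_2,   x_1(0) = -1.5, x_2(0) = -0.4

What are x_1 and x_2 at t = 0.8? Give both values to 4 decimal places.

-2.4953, -3.4370

Heun on (x_1,x_2): k1 = f(t_n, state_n); k2 = f(t_n + h, state_n + h·k1); state_{n+1} = state_n + (h/2)·(k1 + k2).
0.000000: (-1.500000, -0.400000)
  k1 = (-1.279000, -2.380000)
  predictor → (-2.011600, -1.352000)
  k2 = (-1.356372, -3.640304)
  → (-2.027074, -1.604061)
0.400000: (-2.027074, -1.604061)
  k1 = (-1.260475, -3.801221)
  predictor → (-2.531265, -3.124549)
  k2 = (-1.080525, -5.363523)
  → (-2.495274, -3.437010)
(x_1(0.8), x_2(0.8)) ≈ (-2.4953, -3.4370)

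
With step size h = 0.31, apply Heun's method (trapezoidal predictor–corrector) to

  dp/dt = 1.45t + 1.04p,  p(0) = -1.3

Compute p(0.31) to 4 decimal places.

-1.7170

Heun: k1 = f(t_n, p_n); k2 = f(t_n + h, p_n + h·k1); p_{n+1} = p_n + (h/2)·(k1 + k2).
t=0.000000, p=-1.300000:
  k1 = f(0.000000, -1.300000) = -1.352000
  k2 = f(0.310000, -1.719120) = -1.338385
  p ← -1.300000 + (0.31/2)·(-1.352000 + (-1.338385)) = -1.717010
p(0.31) ≈ -1.7170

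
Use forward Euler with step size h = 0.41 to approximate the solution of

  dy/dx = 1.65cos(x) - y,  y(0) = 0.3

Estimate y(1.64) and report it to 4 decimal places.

0.8897

Euler: y_{n+1} = y_n + h·f(x_n, y_n).
x=0.000000, y=0.300000: f=1.350000 → y ← 0.300000 + 0.41·1.350000 = 0.853500
x=0.410000, y=0.853500: f=0.659749 → y ← 0.853500 + 0.41·0.659749 = 1.123997
x=0.820000, y=1.123997: f=0.001668 → y ← 1.123997 + 0.41·0.001668 = 1.124681
x=1.230000, y=1.124681: f=-0.573189 → y ← 1.124681 + 0.41·(-0.573189) = 0.889674
y(1.64) ≈ 0.8897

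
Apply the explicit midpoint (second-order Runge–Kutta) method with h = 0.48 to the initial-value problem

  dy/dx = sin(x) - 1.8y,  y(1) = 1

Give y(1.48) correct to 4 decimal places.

Midpoint: k1 = f(x_n, y_n); k2 = f(x_n + h/2, y_n + (h/2)·k1); y_{n+1} = y_n + h·k2.
x=1.000000, y=1.000000:
  k1 = f(1.000000, 1.000000) = -0.958529
  k2 = f(1.240000, 0.769953) = -0.440131
  y ← 1.000000 + 0.48·(-0.440131) = 0.788737
y(1.48) ≈ 0.7887

0.7887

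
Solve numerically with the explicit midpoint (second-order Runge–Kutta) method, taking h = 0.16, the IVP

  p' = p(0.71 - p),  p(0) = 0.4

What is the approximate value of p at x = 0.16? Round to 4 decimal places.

Midpoint: k1 = f(x_n, p_n); k2 = f(x_n + h/2, p_n + (h/2)·k1); p_{n+1} = p_n + h·k2.
x=0.000000, p=0.400000:
  k1 = f(0.000000, 0.400000) = 0.124000
  k2 = f(0.080000, 0.409920) = 0.123009
  p ← 0.400000 + 0.16·0.123009 = 0.419681
p(0.16) ≈ 0.4197

0.4197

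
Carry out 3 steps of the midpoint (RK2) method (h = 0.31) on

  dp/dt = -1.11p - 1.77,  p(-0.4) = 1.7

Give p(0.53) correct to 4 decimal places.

-0.3898

Midpoint: k1 = f(t_n, p_n); k2 = f(t_n + h/2, p_n + (h/2)·k1); p_{n+1} = p_n + h·k2.
t=-0.400000, p=1.700000:
  k1 = f(-0.400000, 1.700000) = -3.657000
  k2 = f(-0.245000, 1.133165) = -3.027813
  p ← 1.700000 + 0.31·(-3.027813) = 0.761378
t=-0.090000, p=0.761378:
  k1 = f(-0.090000, 0.761378) = -2.615129
  k2 = f(0.065000, 0.356033) = -2.165196
  p ← 0.761378 + 0.31·(-2.165196) = 0.090167
t=0.220000, p=0.090167:
  k1 = f(0.220000, 0.090167) = -1.870085
  k2 = f(0.375000, -0.199696) = -1.548337
  p ← 0.090167 + 0.31·(-1.548337) = -0.389818
p(0.53) ≈ -0.3898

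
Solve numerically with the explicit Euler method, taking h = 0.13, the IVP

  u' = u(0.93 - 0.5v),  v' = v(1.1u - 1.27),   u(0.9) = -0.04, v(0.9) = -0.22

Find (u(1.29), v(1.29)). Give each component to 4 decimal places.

Euler on (u,v): u_{n+1} = u_n + h·u', v_{n+1} = v_n + h·v'.
0.900000: (-0.040000, -0.220000); f=(-0.041600, 0.289080) → (-0.045408, -0.182420)
1.030000: (-0.045408, -0.182420); f=(-0.046371, 0.240785) → (-0.051436, -0.151118)
1.160000: (-0.051436, -0.151118); f=(-0.051722, 0.200470) → (-0.058160, -0.125057)
(u(1.29), v(1.29)) ≈ (-0.0582, -0.1251)

-0.0582, -0.1251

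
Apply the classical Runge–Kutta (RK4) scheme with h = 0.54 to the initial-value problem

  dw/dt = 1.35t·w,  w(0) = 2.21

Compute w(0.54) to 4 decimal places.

RK4: k1 = f(t_n, w_n); k2 = f(t_n + h/2, w_n + (h/2)·k1); k3 = f(t_n + h/2, w_n + (h/2)·k2); k4 = f(t_n + h, w_n + h·k3); w_{n+1} = w_n + (h/6)·(k1 + 2k2 + 2k3 + k4).
t=0.000000, w=2.210000:
  k1 = f(0.000000, 2.210000) = 0.000000
  k2 = f(0.270000, 2.210000) = 0.805545
  k3 = f(0.270000, 2.427497) = 0.884823
  k4 = f(0.540000, 2.687804) = 1.959409
  w ← 2.210000 + (0.54/6)·(k1 + 2k2 + 2k3 + k4) = 2.690613
w(0.54) ≈ 2.6906

2.6906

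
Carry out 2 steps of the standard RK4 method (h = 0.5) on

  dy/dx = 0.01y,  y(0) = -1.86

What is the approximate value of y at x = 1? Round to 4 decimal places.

RK4: k1 = f(x_n, y_n); k2 = f(x_n + h/2, y_n + (h/2)·k1); k3 = f(x_n + h/2, y_n + (h/2)·k2); k4 = f(x_n + h, y_n + h·k3); y_{n+1} = y_n + (h/6)·(k1 + 2k2 + 2k3 + k4).
x=0.000000, y=-1.860000:
  k1 = f(0.000000, -1.860000) = -0.018600
  k2 = f(0.250000, -1.864650) = -0.018647
  k3 = f(0.250000, -1.864662) = -0.018647
  k4 = f(0.500000, -1.869323) = -0.018693
  y ← -1.860000 + (0.5/6)·(k1 + 2k2 + 2k3 + k4) = -1.869323
x=0.500000, y=-1.869323:
  k1 = f(0.500000, -1.869323) = -0.018693
  k2 = f(0.750000, -1.873997) = -0.018740
  k3 = f(0.750000, -1.874008) = -0.018740
  k4 = f(1.000000, -1.878693) = -0.018787
  y ← -1.869323 + (0.5/6)·(k1 + 2k2 + 2k3 + k4) = -1.878693
y(1) ≈ -1.8787

-1.8787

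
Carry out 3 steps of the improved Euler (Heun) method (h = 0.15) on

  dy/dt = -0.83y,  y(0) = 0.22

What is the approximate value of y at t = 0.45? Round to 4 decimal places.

Heun: k1 = f(t_n, y_n); k2 = f(t_n + h, y_n + h·k1); y_{n+1} = y_n + (h/2)·(k1 + k2).
t=0.000000, y=0.220000:
  k1 = f(0.000000, 0.220000) = -0.182600
  k2 = f(0.150000, 0.192610) = -0.159866
  y ← 0.220000 + (0.15/2)·(-0.182600 + (-0.159866)) = 0.194315
t=0.150000, y=0.194315:
  k1 = f(0.150000, 0.194315) = -0.161281
  k2 = f(0.300000, 0.170123) = -0.141202
  y ← 0.194315 + (0.15/2)·(-0.161281 + (-0.141202)) = 0.171629
t=0.300000, y=0.171629:
  k1 = f(0.300000, 0.171629) = -0.142452
  k2 = f(0.450000, 0.150261) = -0.124717
  y ← 0.171629 + (0.15/2)·(-0.142452 + (-0.124717)) = 0.151591
y(0.45) ≈ 0.1516

0.1516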